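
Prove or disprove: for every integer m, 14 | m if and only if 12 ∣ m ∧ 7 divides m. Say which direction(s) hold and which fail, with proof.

Only the reverse direction holds.

[⇒] This fails: take m = 14. Certainly 14 ∣ 14, but 12 ∤ 14.

[⇐] Suppose 12 ∣ m and 7 ∣ m. Any common multiple of 12 and 7 is a multiple of their lcm; here gcd(12, 7) = 1, so lcm(12, 7) = 12·7 = 84, so 84 ∣ m. Since 14 ∣ 84, it follows that 14 ∣ m.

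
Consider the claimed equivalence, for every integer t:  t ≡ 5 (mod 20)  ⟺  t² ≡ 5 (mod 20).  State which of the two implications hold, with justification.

(⇒) holds; (⇐) fails.

[⇒] Suppose t ≡ 5 (mod 20). Write t = 20j + 5. Then (20j + 5)² = 400j² + 200j + 25 = 20(20j² + 10j + 1) + 5, so t² ≡ 5 (mod 20).

[⇐] This fails: take t = 15. Then 15² = 225 ≡ 5 (mod 20), yet 15 ≡ 15 (mod 20), not 5.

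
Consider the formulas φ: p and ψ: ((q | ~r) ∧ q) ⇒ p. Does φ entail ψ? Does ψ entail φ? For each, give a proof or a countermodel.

Not equivalent: only (⇒) holds.

(→) Assume the antecedent. If p is true, ((q | ~r) ∧ q) ⇒ p reduces to true regardless of the other variables. If p is false, the antecedent cannot hold. Either way ((q | ~r) ∧ q) ⇒ p holds.

(←) This fails. Under p = F, q = F, r = F, the left side is false but the right side is true.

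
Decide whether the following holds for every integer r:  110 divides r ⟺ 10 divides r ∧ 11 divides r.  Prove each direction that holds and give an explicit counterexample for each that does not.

Both implications hold.

[⇒] If 110 ∣ r, write r = 110q. Since 110 = 11·10, r = 10·(11q), so 10 ∣ r; and since 110 = 10·11, r = 11·(10q), so 11 ∣ r.

[⇐] Suppose 10 ∣ r and 11 ∣ r. Any common multiple of 10 and 11 is a multiple of their lcm; here gcd(10, 11) = 1, so lcm(10, 11) = 10·11 = 110, so 110 ∣ r.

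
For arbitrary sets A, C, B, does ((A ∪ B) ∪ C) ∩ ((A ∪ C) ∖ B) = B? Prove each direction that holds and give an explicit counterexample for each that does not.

(⟹) This inclusion fails. Take A = {1}, C = ∅, B = ∅; then 1 ∈ ((A ∪ B) ∪ C) ∩ ((A ∪ C) ∖ B) but 1 ∉ B.

(⟸) This inclusion fails. Take A = ∅, C = ∅, B = {1}; then 1 ∈ B but 1 ∉ ((A ∪ B) ∪ C) ∩ ((A ∪ C) ∖ B).

Both inclusions fail.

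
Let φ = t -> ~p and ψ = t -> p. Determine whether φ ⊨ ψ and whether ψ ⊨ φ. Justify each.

(⟹) This fails. Under t = T, p = F, the left side is true but the right side is false.

(⟸) This fails. Under t = T, p = T, the left side is false but the right side is true.

Neither implication holds.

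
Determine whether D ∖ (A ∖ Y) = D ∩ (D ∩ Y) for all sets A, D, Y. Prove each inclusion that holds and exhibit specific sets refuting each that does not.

(⊆) fails; (⊇) holds.

(⊇) Let x ∈ D ∩ (D ∩ Y). Then either x ∈ D ∩ Y and x ∉ A; or x ∈ A ∩ D ∩ Y. In each case x ∈ D ∖ (A ∖ Y), so D ∩ (D ∩ Y) ⊆ D ∖ (A ∖ Y).

(⊆) This inclusion fails. Take A = ∅, D = {1}, Y = ∅; then 1 ∈ D ∖ (A ∖ Y) but 1 ∉ D ∩ (D ∩ Y).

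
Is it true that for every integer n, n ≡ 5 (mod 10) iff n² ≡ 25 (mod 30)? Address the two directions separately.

(⇒) fails; (⇐) holds.

(⇒) This fails: take n = 15. Then 15 ≡ 5 (mod 10), but 15² = 225 ≡ 15 (mod 30), not 25.

(⇐) Conversely, the residues r modulo 30 with r² ≡ 25 (mod 30) are exactly {5, 25}, and each is ≡ 5 (mod 10).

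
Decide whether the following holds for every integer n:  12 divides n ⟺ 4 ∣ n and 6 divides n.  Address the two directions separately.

Forward direction. If 12 ∣ n, write n = 12q. Since 12 = 3·4, n = 4·(3q), so 4 ∣ n; and since 12 = 2·6, n = 6·(2q), so 6 ∣ n.

Converse. Suppose 4 ∣ n and 6 ∣ n. Any common multiple of 4 and 6 is a multiple of their lcm; here lcm(4, 6) = 4·6/gcd(4, 6) = 24/2 = 12, so 12 ∣ n.

Both implications hold.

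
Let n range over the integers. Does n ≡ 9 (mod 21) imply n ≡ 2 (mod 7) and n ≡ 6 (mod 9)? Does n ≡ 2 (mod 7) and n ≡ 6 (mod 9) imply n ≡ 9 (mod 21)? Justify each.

Only the converse holds.

[⇒] This fails: n = 9 gives 9 ≡ 9 (mod 21) but 9 ≡ 0 (mod 9), so the conjunction on the right does not hold.

[⇐] Conversely, if n ≡ 2 (mod 7) and n ≡ 6 (mod 9), then by the Chinese remainder theorem n ≡ 51 (mod 63). Since 51 ≡ 9 (mod 21) and 21 ∣ 63, we get n ≡ 9 (mod 21).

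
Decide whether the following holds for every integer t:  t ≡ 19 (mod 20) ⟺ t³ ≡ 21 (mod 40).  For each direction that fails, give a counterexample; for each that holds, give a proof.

(→) This fails: take t = 19. Then 19 ≡ 19 (mod 20), but 19³ = 6859 ≡ 19 (mod 40), not 21.

(←) This fails: take t = 21. Then 21³ = 9261 ≡ 21 (mod 40), yet 21 ≡ 1 (mod 20), not 19.

Both directions fail.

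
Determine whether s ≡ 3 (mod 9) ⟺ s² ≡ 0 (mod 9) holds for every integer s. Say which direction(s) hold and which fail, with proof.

The forward direction holds; the converse fails.

(⟹) Suppose s ≡ 3 (mod 9). Write s = 9j + 3. Then (9j + 3)² = 81j² + 54j + 9 = 9(9j² + 6j + 1) + 0, so s² ≡ 0 (mod 9).

(⟸) This fails: take s = 0. Then 0² = 0 ≡ 0 (mod 9), yet 0 ≡ 0 (mod 9), not 3.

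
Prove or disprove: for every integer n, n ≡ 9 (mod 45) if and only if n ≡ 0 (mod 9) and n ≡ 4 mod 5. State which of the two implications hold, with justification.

The biconditional holds.

(→) Suppose n ≡ 9 (mod 45); write n = 45j + 9. Since 9 ∣ 45, reducing mod 9 gives n ≡ 9 ≡ 0 (mod 9); since 5 ∣ 45, reducing mod 5 gives n ≡ 9 ≡ 4 (mod 5).

(←) Conversely, if n ≡ 0 (mod 9) and n ≡ 4 (mod 5), then by the Chinese remainder theorem n ≡ 9 (mod 45). This is exactly n ≡ 9 (mod 45).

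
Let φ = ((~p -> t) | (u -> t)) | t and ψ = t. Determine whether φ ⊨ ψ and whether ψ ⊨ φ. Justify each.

Only the converse holds.

(⟹) This fails. Under t = F, p = F, u = F, the left side is true but the right side is false.

(⟸) Assume the antecedent. If t is true, ((~p -> t) | (u -> t)) | t reduces to true regardless of the other variables. If t is false, the antecedent cannot hold. Either way ((~p -> t) | (u -> t)) | t holds.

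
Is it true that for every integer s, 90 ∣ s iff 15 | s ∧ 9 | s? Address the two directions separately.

(⟹) If 90 ∣ s, write s = 90q. Since 90 = 6·15, s = 15·(6q), so 15 ∣ s; and since 90 = 10·9, s = 9·(10q), so 9 ∣ s.

(⟸) This fails: take s = 45. Both 15 ∣ 45 and 9 ∣ 45, yet 45 is not a multiple of 90 (since 45 = 0·90 + 45), so 90 ∤ 45.

The forward direction holds; the converse fails.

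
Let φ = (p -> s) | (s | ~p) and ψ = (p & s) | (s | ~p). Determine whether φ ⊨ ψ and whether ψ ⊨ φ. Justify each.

(→) Assume the antecedent. If p is true, the antecedent forces (p = T, s = T), and (p & s) | (s | ~p) holds there. If p is false, (p & s) | (s | ~p) reduces to true regardless of the other variables. Either way (p & s) | (s | ~p) holds.

(←) Assume the antecedent. If p is true, the antecedent forces (p = T, s = T), and (p -> s) | (s | ~p) holds there. If p is false, (p -> s) | (s | ~p) reduces to true regardless of the other variables. Either way (p -> s) | (s | ~p) holds.

Equivalent; both directions hold.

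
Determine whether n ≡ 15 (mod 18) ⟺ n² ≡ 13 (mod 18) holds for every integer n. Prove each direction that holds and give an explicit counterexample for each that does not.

Both directions fail.

(→) This fails: take n = 15. Then 15 ≡ 15 (mod 18), but 15² = 225 ≡ 9 (mod 18), not 13.

(←) This fails: take n = 7. Then 7² = 49 ≡ 13 (mod 18), yet 7 ≡ 7 (mod 18), not 15.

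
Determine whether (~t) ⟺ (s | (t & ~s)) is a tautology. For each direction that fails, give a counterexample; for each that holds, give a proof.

Neither direction holds.

Forward direction. This fails. Under t = F, s = F, the left side is true but the right side is false.

Converse. This fails. Under t = T, s = F, the left side is false but the right side is true.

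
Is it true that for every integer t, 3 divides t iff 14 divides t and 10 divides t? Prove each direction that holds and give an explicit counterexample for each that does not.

(⇒) fails and (⇐) fails.

[⇒] This fails: take t = 3. Certainly 3 ∣ 3, but 14 ∤ 3.

[⇐] This fails: take t = 70. Both 14 ∣ 70 and 10 ∣ 70, yet 70 is not a multiple of 3 (since 70 = 23·3 + 1), so 3 ∤ 70.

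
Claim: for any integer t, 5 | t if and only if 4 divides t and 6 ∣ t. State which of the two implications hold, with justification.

[⇒] This fails: take t = 5. Certainly 5 ∣ 5, but 4 ∤ 5.

[⇐] This fails: take t = 12. Both 4 ∣ 12 and 6 ∣ 12, yet 12 is not a multiple of 5 (since 12 = 2·5 + 2), so 5 ∤ 12.

Neither direction holds.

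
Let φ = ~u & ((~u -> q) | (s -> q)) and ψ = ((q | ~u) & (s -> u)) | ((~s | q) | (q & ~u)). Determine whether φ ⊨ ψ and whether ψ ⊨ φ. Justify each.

(→) Assume the antecedent. If q is true, the consequent reduces to true regardless of the other variables. If q is false, the antecedent forces (q = F, s = F, u = F), and the consequent holds there. Either way the consequent holds.

(←) This fails. Under q = F, s = F, u = T, the left side is false but the right side is true.

Only the forward direction holds.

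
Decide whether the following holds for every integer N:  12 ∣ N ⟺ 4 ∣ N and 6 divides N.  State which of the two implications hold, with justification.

Forward direction. If 12 ∣ N, write N = 12q. Since 12 = 3·4, N = 4·(3q), so 4 ∣ N; and since 12 = 2·6, N = 6·(2q), so 6 ∣ N.

Converse. Suppose 4 ∣ N and 6 ∣ N. Any common multiple of 4 and 6 is a multiple of their lcm; here lcm(4, 6) = 4·6/gcd(4, 6) = 24/2 = 12, so 12 ∣ N.

Both directions hold; the statement is true.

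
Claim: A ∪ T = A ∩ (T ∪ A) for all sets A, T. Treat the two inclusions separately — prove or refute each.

Reverse inclusion. Let x ∈ A ∩ (T ∪ A). Then either x ∈ A and x ∉ T; or x ∈ A ∩ T. In each case x ∈ A ∪ T, so A ∩ (T ∪ A) ⊆ A ∪ T.

Forward inclusion. This inclusion fails. Take A = ∅, T = {1}; then 1 ∈ A ∪ T but 1 ∉ A ∩ (T ∪ A).

(⊆) fails; (⊇) holds.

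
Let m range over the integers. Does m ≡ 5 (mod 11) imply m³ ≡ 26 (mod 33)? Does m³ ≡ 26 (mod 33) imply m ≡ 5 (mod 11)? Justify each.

Only the converse holds.

[⇒] This fails: take m = 16. Then 16 ≡ 5 (mod 11), but 16³ = 4096 ≡ 4 (mod 33), not 26.

[⇐] Conversely, the residues r modulo 33 with r³ ≡ 26 (mod 33) are exactly {5}, and each is ≡ 5 (mod 11).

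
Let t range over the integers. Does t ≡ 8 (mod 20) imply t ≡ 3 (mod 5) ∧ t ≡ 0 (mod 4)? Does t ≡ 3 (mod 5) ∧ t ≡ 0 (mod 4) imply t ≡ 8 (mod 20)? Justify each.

Both directions hold; the statement is true.

(→) Suppose t ≡ 8 (mod 20); write t = 20j + 8. Since 5 ∣ 20, reducing mod 5 gives t ≡ 8 ≡ 3 (mod 5); since 4 ∣ 20, reducing mod 4 gives t ≡ 8 ≡ 0 (mod 4).

(←) Conversely, if t ≡ 3 (mod 5) and t ≡ 0 (mod 4), then by the Chinese remainder theorem t ≡ 8 (mod 20). This is exactly t ≡ 8 (mod 20).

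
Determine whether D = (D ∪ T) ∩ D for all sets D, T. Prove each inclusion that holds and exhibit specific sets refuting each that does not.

(⟸) Let x ∈ (D ∪ T) ∩ D. Then either x ∈ D and x ∉ T; or x ∈ D ∩ T. In each case x ∈ D, so (D ∪ T) ∩ D ⊆ D.

(⟹) Let x ∈ D. Then either x ∈ D and x ∉ T; or x ∈ D ∩ T. In each case x ∈ (D ∪ T) ∩ D, so D ⊆ (D ∪ T) ∩ D.

The two sets are equal.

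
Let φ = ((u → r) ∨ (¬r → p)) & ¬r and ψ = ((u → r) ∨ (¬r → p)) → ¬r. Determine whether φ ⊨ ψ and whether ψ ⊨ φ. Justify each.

(⟹) Assume the antecedent. If r is true, the antecedent cannot hold. If r is false, ((u → r) ∨ (¬r → p)) → ¬r reduces to true regardless of the other variables. Either way ((u → r) ∨ (¬r → p)) → ¬r holds.

(⟸) This fails. Under r = F, p = F, u = T, the left side is false but the right side is true.

(⇒) holds; (⇐) fails.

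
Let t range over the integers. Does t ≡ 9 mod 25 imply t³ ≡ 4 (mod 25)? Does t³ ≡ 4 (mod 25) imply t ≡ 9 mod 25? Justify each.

Both implications hold.

(⇒) Suppose t ≡ 9 mod 25. Write t = 25j + 9. Then (25j + 9)³ = 15625j³ + 16875j² + 6075j + 729 = 25(625j³ + 675j² + 243j + 29) + 4, so t³ ≡ 4 (mod 25).

(⇐) Conversely, suppose t³ ≡ 4 (mod 25). The only residue r in {0, …, 24} with r³ ≡ 4 (mod 25) is r = 9, so t ≡ 9 (mod 25).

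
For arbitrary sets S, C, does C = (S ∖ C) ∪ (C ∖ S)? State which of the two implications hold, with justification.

Neither inclusion holds.

Forward inclusion. This inclusion fails. Take S = {1}, C = {1}; then 1 ∈ C but 1 ∉ (S ∖ C) ∪ (C ∖ S).

Reverse inclusion. This inclusion fails. Take S = {1}, C = ∅; then 1 ∈ (S ∖ C) ∪ (C ∖ S) but 1 ∉ C.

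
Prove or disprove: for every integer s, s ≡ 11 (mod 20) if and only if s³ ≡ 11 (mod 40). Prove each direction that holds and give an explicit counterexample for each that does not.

(⇐) The residues r modulo 40 with r³ ≡ 11 (mod 40) are exactly {11}, and each is ≡ 11 (mod 20).

(⇒) This fails: take s = 31. Then 31 ≡ 11 (mod 20), but 31³ = 29791 ≡ 31 (mod 40), not 11.

Not equivalent: only (⇐) holds.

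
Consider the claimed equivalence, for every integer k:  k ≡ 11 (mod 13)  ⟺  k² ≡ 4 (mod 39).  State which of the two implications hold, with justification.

Neither implication holds.

Forward direction. This fails: take k = 24. Then 24 ≡ 11 (mod 13), but 24² = 576 ≡ 30 (mod 39), not 4.

Converse. This fails: take k = 2. Then 2² = 4 ≡ 4 (mod 39), yet 2 ≡ 2 (mod 13), not 11.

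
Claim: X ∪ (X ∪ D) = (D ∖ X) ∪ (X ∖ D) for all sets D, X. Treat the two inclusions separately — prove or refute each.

(⊆) This inclusion fails. Take D = {1}, X = {1}; then 1 ∈ X ∪ (X ∪ D) but 1 ∉ (D ∖ X) ∪ (X ∖ D).

(⊇) Let x ∈ (D ∖ X) ∪ (X ∖ D). Then either x ∈ D and x ∉ X; or x ∈ X and x ∉ D. In each case x ∈ X ∪ (X ∪ D), so (D ∖ X) ∪ (X ∖ D) ⊆ X ∪ (X ∪ D).

Only the reverse inclusion holds.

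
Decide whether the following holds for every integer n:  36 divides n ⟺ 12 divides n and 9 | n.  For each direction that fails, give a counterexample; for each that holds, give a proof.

[⇒] If 36 ∣ n, write n = 36q. Since 36 = 3·12, n = 12·(3q), so 12 ∣ n; and since 36 = 4·9, n = 9·(4q), so 9 ∣ n.

[⇐] Suppose 12 ∣ n and 9 ∣ n. Any common multiple of 12 and 9 is a multiple of their lcm; here lcm(12, 9) = 12·9/gcd(12, 9) = 108/3 = 36, so 36 ∣ n.

Equivalent; both directions hold.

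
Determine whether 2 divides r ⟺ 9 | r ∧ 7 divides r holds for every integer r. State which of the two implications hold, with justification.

Both directions fail.

(⇒) This fails: take r = 2. Certainly 2 ∣ 2, but 9 ∤ 2.

(⇐) This fails: take r = 63. Both 9 ∣ 63 and 7 ∣ 63, yet 63 is not a multiple of 2 (since 63 = 31·2 + 1), so 2 ∤ 63.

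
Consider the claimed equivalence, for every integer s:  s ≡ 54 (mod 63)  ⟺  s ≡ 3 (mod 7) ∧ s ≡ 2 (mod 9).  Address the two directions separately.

(⟹) This fails: s = 54 gives 54 ≡ 54 (mod 63) but 54 ≡ 5 (mod 7), so the conjunction on the right does not hold.

(⟸) This fails: s = 38 satisfies both congruences on the right (38 ≡ 3 mod 7 and 38 ≡ 2 mod 9) yet 38 ≡ 38 (mod 63), not 54.

(⇒) fails and (⇐) fails.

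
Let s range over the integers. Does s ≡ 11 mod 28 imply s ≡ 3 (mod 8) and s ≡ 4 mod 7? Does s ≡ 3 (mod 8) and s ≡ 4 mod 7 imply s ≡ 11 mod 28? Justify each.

(⇒) fails; (⇐) holds.

[⇒] This fails: s = 39 gives 39 ≡ 11 (mod 28) but 39 ≡ 7 (mod 8), so the conjunction on the right does not hold.

[⇐] Conversely, if s ≡ 3 (mod 8) and s ≡ 4 (mod 7), then by the Chinese remainder theorem s ≡ 11 (mod 56). Since 11 ≡ 11 (mod 28) and 28 ∣ 56, we get s ≡ 11 (mod 28).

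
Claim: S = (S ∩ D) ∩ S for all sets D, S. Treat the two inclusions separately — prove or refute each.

(⟹) This inclusion fails. Take D = ∅, S = {1}; then 1 ∈ S but 1 ∉ (S ∩ D) ∩ S.

(⟸) Let x ∈ (S ∩ D) ∩ S. Then x ∈ D ∩ S, from which x ∈ S.

Only the reverse inclusion holds.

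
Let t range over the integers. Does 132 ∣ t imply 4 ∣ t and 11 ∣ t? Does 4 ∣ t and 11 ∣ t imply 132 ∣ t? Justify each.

(⟹) If 132 ∣ t, write t = 132q. Since 132 = 33·4, t = 4·(33q), so 4 ∣ t; and since 132 = 12·11, t = 11·(12q), so 11 ∣ t.

(⟸) This fails: take t = 44. Both 4 ∣ 44 and 11 ∣ 44, yet 44 is not a multiple of 132 (since 44 = 0·132 + 44), so 132 ∤ 44.

(⇒) holds; (⇐) fails.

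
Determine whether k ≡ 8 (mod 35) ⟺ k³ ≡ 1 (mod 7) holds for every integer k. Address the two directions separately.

Only the forward direction holds.

(⟹) Suppose k ≡ 8 (mod 35). Then k³ ≡ 8³ = 512 (mod 35), and since 7 ∣ 35, also k³ ≡ 1 (mod 7).

(⟸) This fails: take k = 1. Then 1³ = 1 ≡ 1 (mod 7), yet 1 ≡ 1 (mod 35), not 8.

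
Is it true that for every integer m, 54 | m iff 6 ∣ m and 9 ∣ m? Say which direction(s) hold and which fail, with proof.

(→) If 54 ∣ m, write m = 54q. Since 54 = 9·6, m = 6·(9q), so 6 ∣ m; and since 54 = 6·9, m = 9·(6q), so 9 ∣ m.

(←) This fails: take m = 18. Both 6 ∣ 18 and 9 ∣ 18, yet 18 is not a multiple of 54 (since 18 = 0·54 + 18), so 54 ∤ 18.

Only the forward implication holds.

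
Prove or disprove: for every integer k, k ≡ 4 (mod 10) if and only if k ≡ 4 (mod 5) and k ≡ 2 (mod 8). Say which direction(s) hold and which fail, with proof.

The forward direction fails; the converse holds.

Converse. If k ≡ 4 (mod 5) and k ≡ 2 (mod 8), then by the Chinese remainder theorem k ≡ 34 (mod 40). Since 34 ≡ 4 (mod 10) and 10 ∣ 40, we get k ≡ 4 (mod 10).

Forward direction. This fails: k = 24 gives 24 ≡ 4 (mod 10) but 24 ≡ 0 (mod 8), so the conjunction on the right does not hold.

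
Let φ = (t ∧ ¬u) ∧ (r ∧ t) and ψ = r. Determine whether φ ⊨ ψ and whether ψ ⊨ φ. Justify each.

(⇒) holds; (⇐) fails.

(←) This fails. Under r = T, u = F, t = F, the left side is false but the right side is true.

(→) Assume the antecedent. If r is true, r reduces to true regardless of the other variables. If r is false, the antecedent cannot hold. Either way r holds.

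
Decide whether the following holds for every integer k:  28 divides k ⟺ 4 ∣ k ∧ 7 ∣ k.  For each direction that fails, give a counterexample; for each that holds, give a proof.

(⇒) If 28 ∣ k, write k = 28q. Since 28 = 7·4, k = 4·(7q), so 4 ∣ k; and since 28 = 4·7, k = 7·(4q), so 7 ∣ k.

(⇐) Suppose 4 ∣ k and 7 ∣ k. Any common multiple of 4 and 7 is a multiple of their lcm; here gcd(4, 7) = 1, so lcm(4, 7) = 4·7 = 28, so 28 ∣ k.

Both implications hold.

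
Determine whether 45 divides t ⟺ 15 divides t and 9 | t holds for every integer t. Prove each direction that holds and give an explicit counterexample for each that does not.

(⇒) If 45 ∣ t, write t = 45q. Since 45 = 3·15, t = 15·(3q), so 15 ∣ t; and since 45 = 5·9, t = 9·(5q), so 9 ∣ t.

(⇐) Suppose 15 ∣ t and 9 ∣ t. Any common multiple of 15 and 9 is a multiple of their lcm; here lcm(15, 9) = 15·9/gcd(15, 9) = 135/3 = 45, so 45 ∣ t.

Both directions hold; the statement is true.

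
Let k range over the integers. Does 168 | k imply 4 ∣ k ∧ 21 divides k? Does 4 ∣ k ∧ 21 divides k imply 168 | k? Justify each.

The forward direction holds; the converse fails.

(⇒) If 168 ∣ k, write k = 168q. Since 168 = 42·4, k = 4·(42q), so 4 ∣ k; and since 168 = 8·21, k = 21·(8q), so 21 ∣ k.

(⇐) This fails: take k = 84. Both 4 ∣ 84 and 21 ∣ 84, yet 84 is not a multiple of 168 (since 84 = 0·168 + 84), so 168 ∤ 84.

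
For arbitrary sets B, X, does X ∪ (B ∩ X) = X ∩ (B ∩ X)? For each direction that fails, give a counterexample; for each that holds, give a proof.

(⊆) fails; (⊇) holds.

Forward inclusion. This inclusion fails. Take B = ∅, X = {1}; then 1 ∈ X ∪ (B ∩ X) but 1 ∉ X ∩ (B ∩ X).

Reverse inclusion. Let x ∈ X ∩ (B ∩ X). Then x ∈ B ∩ X, from which x ∈ X ∪ (B ∩ X).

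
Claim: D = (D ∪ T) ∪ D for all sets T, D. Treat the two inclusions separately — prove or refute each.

Forward inclusion. Let x ∈ D. Then either x ∈ D and x ∉ T; or x ∈ T ∩ D. In each case x ∈ (D ∪ T) ∪ D, so D ⊆ (D ∪ T) ∪ D.

Reverse inclusion. This inclusion fails. Take T = {1}, D = ∅; then 1 ∈ (D ∪ T) ∪ D but 1 ∉ D.

The sets are not equal: only the forward inclusion holds.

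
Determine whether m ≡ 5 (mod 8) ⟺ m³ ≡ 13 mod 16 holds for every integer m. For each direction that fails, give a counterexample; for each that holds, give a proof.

(→) This fails: take m = 13. Then 13 ≡ 5 (mod 8), but 13³ = 2197 ≡ 5 (mod 16), not 13.

(←) Conversely, the residues r modulo 16 with r³ ≡ 13 (mod 16) are exactly {5}, and each is ≡ 5 (mod 8).

(⇒) fails; (⇐) holds.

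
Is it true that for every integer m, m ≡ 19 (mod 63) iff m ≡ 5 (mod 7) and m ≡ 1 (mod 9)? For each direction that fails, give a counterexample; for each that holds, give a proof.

(⇐) If m ≡ 5 (mod 7) and m ≡ 1 (mod 9), then by the Chinese remainder theorem m ≡ 19 (mod 63). This is exactly m ≡ 19 (mod 63).

(⇒) Suppose m ≡ 19 (mod 63); write m = 63j + 19. Since 7 ∣ 63, reducing mod 7 gives m ≡ 19 ≡ 5 (mod 7); since 9 ∣ 63, reducing mod 9 gives m ≡ 19 ≡ 1 (mod 9).

Equivalent; both directions hold.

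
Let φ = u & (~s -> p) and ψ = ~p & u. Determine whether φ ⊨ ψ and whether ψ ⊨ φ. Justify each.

[⇒] This fails. Under p = T, s = F, u = T, the left side is true but the right side is false.

[⇐] This fails. Under p = F, s = F, u = T, the left side is false but the right side is true.

Both directions fail.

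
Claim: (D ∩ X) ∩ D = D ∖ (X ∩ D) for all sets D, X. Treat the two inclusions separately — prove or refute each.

(⟹) This inclusion fails. Take D = {1}, X = {1}; then 1 ∈ (D ∩ X) ∩ D but 1 ∉ D ∖ (X ∩ D).

(⟸) This inclusion fails. Take D = {1}, X = ∅; then 1 ∈ D ∖ (X ∩ D) but 1 ∉ (D ∩ X) ∩ D.

(⊆) fails and (⊇) fails.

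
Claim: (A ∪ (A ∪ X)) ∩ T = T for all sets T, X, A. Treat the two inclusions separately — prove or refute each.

Only the forward inclusion holds.

Forward inclusion. Let x ∈ (A ∪ (A ∪ X)) ∩ T. Then either x ∈ T ∩ X and x ∉ A; or x ∈ T ∩ A and x ∉ X; or x ∈ T ∩ X ∩ A. In each case x ∈ T, so (A ∪ (A ∪ X)) ∩ T ⊆ T.

Reverse inclusion. This inclusion fails. Take T = {1}, X = ∅, A = ∅; then 1 ∈ T but 1 ∉ (A ∪ (A ∪ X)) ∩ T.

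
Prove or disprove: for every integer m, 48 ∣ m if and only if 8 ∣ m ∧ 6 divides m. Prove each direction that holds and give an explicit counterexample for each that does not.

Not equivalent: only (⇒) holds.

(⇒) If 48 ∣ m, write m = 48q. Since 48 = 6·8, m = 8·(6q), so 8 ∣ m; and since 48 = 8·6, m = 6·(8q), so 6 ∣ m.

(⇐) This fails: take m = 24. Both 8 ∣ 24 and 6 ∣ 24, yet 24 is not a multiple of 48 (since 24 = 0·48 + 24), so 48 ∤ 24.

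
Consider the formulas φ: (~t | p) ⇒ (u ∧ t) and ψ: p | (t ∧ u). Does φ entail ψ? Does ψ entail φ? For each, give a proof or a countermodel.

(⇒) fails and (⇐) fails.

[⇒] This fails. Under t = T, p = F, u = F, the left side is true but the right side is false.

[⇐] This fails. Under t = F, p = T, u = F, the left side is false but the right side is true.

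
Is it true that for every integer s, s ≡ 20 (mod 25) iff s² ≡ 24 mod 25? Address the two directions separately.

Both directions fail.

Forward direction. This fails: take s = 20. Then 20 ≡ 20 (mod 25), but 20² = 400 ≡ 0 (mod 25), not 24.

Converse. This fails: take s = 7. Then 7² = 49 ≡ 24 (mod 25), yet 7 ≡ 7 (mod 25), not 20.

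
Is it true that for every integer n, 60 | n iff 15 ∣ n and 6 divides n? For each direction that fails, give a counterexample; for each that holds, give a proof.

Only the forward direction holds.

(⟹) If 60 ∣ n, write n = 60q. Since 60 = 4·15, n = 15·(4q), so 15 ∣ n; and since 60 = 10·6, n = 6·(10q), so 6 ∣ n.

(⟸) This fails: take n = 30. Both 15 ∣ 30 and 6 ∣ 30, yet 30 is not a multiple of 60 (since 30 = 0·60 + 30), so 60 ∤ 30.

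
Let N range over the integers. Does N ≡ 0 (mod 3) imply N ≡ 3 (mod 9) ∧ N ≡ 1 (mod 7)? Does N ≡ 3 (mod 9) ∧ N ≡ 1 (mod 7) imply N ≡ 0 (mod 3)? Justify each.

Only the converse holds.

[⇒] This fails: N = 0 gives 0 ≡ 0 (mod 3) but 0 ≡ 0 (mod 9), so the conjunction on the right does not hold.

[⇐] Conversely, if N ≡ 3 (mod 9) and N ≡ 1 (mod 7), then by the Chinese remainder theorem N ≡ 57 (mod 63). Since 57 ≡ 0 (mod 3) and 3 ∣ 63, we get N ≡ 0 (mod 3).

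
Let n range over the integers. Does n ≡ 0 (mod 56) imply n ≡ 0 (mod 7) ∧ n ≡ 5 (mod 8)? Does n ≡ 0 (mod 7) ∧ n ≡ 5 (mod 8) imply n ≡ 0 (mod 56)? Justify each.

(→) This fails: n = 0 gives 0 ≡ 0 (mod 56) but 0 ≡ 0 (mod 8), so the conjunction on the right does not hold.

(←) This fails: n = 21 satisfies both congruences on the right (21 ≡ 0 mod 7 and 21 ≡ 5 mod 8) yet 21 ≡ 21 (mod 56), not 0.

Neither direction holds.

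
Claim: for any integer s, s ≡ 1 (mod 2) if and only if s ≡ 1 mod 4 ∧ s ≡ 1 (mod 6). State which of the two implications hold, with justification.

(→) This fails: s = 3 gives 3 ≡ 1 (mod 2) but 3 ≡ 3 (mod 4), so the conjunction on the right does not hold.

(←) Conversely, if s ≡ 1 (mod 4) and s ≡ 1 (mod 6), then by the Chinese remainder theorem s ≡ 1 (mod 12). Since 1 ≡ 1 (mod 2) and 2 ∣ 12, we get s ≡ 1 (mod 2).

Not equivalent: only (⇐) holds.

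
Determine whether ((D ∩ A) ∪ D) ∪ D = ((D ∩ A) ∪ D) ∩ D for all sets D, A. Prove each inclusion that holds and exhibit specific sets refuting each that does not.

Reverse inclusion. Let x ∈ ((D ∩ A) ∪ D) ∩ D. Then either x ∈ D and x ∉ A; or x ∈ D ∩ A. In each case x ∈ ((D ∩ A) ∪ D) ∪ D, so ((D ∩ A) ∪ D) ∩ D ⊆ ((D ∩ A) ∪ D) ∪ D.

Forward inclusion. Let x ∈ ((D ∩ A) ∪ D) ∪ D. Then either x ∈ D and x ∉ A; or x ∈ D ∩ A. In each case x ∈ ((D ∩ A) ∪ D) ∩ D, so ((D ∩ A) ∪ D) ∪ D ⊆ ((D ∩ A) ∪ D) ∩ D.

The two sets are equal.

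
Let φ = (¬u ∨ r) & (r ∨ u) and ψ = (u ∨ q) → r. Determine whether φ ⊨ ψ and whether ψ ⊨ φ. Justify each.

Only the forward implication holds.

(⟹) Assume the antecedent. If u is true, the antecedent forces (u = T, q = F, r = T) or (u = T, q = T, r = T), and (u ∨ q) → r holds there. If u is false, the antecedent forces (u = F, q = F, r = T) or (u = F, q = T, r = T), and (u ∨ q) → r holds there. Either way (u ∨ q) → r holds.

(⟸) This fails. Under u = F, q = F, r = F, the left side is false but the right side is true.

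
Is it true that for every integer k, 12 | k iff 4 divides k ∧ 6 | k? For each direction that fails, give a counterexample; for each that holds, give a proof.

Both directions hold; the statement is true.

Forward direction. If 12 ∣ k, write k = 12q. Since 12 = 3·4, k = 4·(3q), so 4 ∣ k; and since 12 = 2·6, k = 6·(2q), so 6 ∣ k.

Converse. Suppose 4 ∣ k and 6 ∣ k. Any common multiple of 4 and 6 is a multiple of their lcm; here lcm(4, 6) = 4·6/gcd(4, 6) = 24/2 = 12, so 12 ∣ k.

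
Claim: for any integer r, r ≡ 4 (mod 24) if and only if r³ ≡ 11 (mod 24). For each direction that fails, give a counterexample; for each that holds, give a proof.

Forward direction. This fails: take r = 4. Then 4 ≡ 4 (mod 24), but 4³ = 64 ≡ 16 (mod 24), not 11.

Converse. This fails: take r = 11. Then 11³ = 1331 ≡ 11 (mod 24), yet 11 ≡ 11 (mod 24), not 4.

Neither implication holds.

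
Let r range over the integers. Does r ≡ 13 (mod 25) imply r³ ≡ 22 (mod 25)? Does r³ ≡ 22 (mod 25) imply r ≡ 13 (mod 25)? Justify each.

Both directions hold; the statement is true.

(⇒) Suppose r ≡ 13 (mod 25). Write r = 25j + 13. Then (25j + 13)³ = 15625j³ + 24375j² + 12675j + 2197 = 25(625j³ + 975j² + 507j + 87) + 22, so r³ ≡ 22 (mod 25).

(⇐) Conversely, suppose r³ ≡ 22 (mod 25). The only residue r in {0, …, 24} with r³ ≡ 22 (mod 25) is r = 13, so r ≡ 13 (mod 25).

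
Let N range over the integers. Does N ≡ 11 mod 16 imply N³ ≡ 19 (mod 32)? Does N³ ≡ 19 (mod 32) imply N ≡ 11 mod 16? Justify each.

(⟹) This fails: take N = 27. Then 27 ≡ 11 (mod 16), but 27³ = 19683 ≡ 3 (mod 32), not 19.

(⟸) Conversely, the residues r modulo 32 with r³ ≡ 19 (mod 32) are exactly {11}, and each is ≡ 11 (mod 16).

(⇒) fails; (⇐) holds.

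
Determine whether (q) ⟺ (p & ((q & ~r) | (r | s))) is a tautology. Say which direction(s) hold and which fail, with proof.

Forward direction. This fails. Under r = F, q = T, s = F, p = F, the left side is true but the right side is false.

Converse. This fails. Under r = T, q = F, s = F, p = T, the left side is false but the right side is true.

Both directions fail.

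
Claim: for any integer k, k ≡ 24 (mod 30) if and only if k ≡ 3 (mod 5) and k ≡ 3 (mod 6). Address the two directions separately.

Neither implication holds.

(→) This fails: k = 24 gives 24 ≡ 24 (mod 30) but 24 ≡ 4 (mod 5), so the conjunction on the right does not hold.

(←) This fails: k = 3 satisfies both congruences on the right (3 ≡ 3 mod 5 and 3 ≡ 3 mod 6) yet 3 ≡ 3 (mod 30), not 24.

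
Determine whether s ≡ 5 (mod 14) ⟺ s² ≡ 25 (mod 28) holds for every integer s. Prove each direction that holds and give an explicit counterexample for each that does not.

Only the forward implication holds.

(⇒) Suppose s ≡ 5 (mod 14). Working modulo 28, s ∈ {5, 19}; for each such r, r² ≡ 25 (mod 28).

(⇐) This fails: take s = 9. Then 9² = 81 ≡ 25 (mod 28), yet 9 ≡ 9 (mod 14), not 5.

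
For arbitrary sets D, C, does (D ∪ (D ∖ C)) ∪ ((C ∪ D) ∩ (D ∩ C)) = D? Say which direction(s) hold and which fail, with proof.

Both inclusions hold; the sets are equal.

(⊇) Let x ∈ D. Then either x ∈ D and x ∉ C; or x ∈ D ∩ C. In each case x ∈ (D ∪ (D ∖ C)) ∪ ((C ∪ D) ∩ (D ∩ C)), so D ⊆ (D ∪ (D ∖ C)) ∪ ((C ∪ D) ∩ (D ∩ C)).

(⊆) Let x ∈ (D ∪ (D ∖ C)) ∪ ((C ∪ D) ∩ (D ∩ C)). Then either x ∈ D and x ∉ C; or x ∈ D ∩ C. In each case x ∈ D, so (D ∪ (D ∖ C)) ∪ ((C ∪ D) ∩ (D ∩ C)) ⊆ D.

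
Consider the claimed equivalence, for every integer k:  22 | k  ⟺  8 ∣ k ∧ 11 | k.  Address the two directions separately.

The forward direction fails; the converse holds.

(⇒) This fails: take k = 22. Certainly 22 ∣ 22, but 8 ∤ 22.

(⇐) Suppose 8 ∣ k and 11 ∣ k. Any common multiple of 8 and 11 is a multiple of their lcm; here gcd(8, 11) = 1, so lcm(8, 11) = 8·11 = 88, so 88 ∣ k. Since 22 ∣ 88, it follows that 22 ∣ k.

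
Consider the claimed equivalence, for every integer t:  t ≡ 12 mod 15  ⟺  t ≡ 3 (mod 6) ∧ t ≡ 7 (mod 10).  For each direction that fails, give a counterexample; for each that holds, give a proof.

(⇒) This fails: t = 12 gives 12 ≡ 12 (mod 15) but 12 ≡ 0 (mod 6), so the conjunction on the right does not hold.

(⇐) Conversely, if t ≡ 3 (mod 6) and t ≡ 7 (mod 10), then by the Chinese remainder theorem t ≡ 27 (mod 30). Since 27 ≡ 12 (mod 15) and 15 ∣ 30, we get t ≡ 12 (mod 15).

Only the converse holds.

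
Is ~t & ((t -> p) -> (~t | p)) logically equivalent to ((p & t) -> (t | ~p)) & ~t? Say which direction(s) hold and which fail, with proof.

Converse. Assume the antecedent. If t is true, the antecedent cannot hold. If t is false, ~t & ((t -> p) -> (~t | p)) reduces to true regardless of the other variables. Either way ~t & ((t -> p) -> (~t | p)) holds.

Forward direction. Assume the antecedent. If t is true, the antecedent cannot hold. If t is false, ((p & t) -> (t | ~p)) & ~t reduces to true regardless of the other variables. Either way ((p & t) -> (t | ~p)) & ~t holds.

Equivalent; both directions hold.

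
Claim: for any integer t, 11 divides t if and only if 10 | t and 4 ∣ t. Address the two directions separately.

[⇒] This fails: take t = 11. Certainly 11 ∣ 11, but 10 ∤ 11.

[⇐] This fails: take t = 20. Both 10 ∣ 20 and 4 ∣ 20, yet 20 is not a multiple of 11 (since 20 = 1·11 + 9), so 11 ∤ 20.

Neither implication holds.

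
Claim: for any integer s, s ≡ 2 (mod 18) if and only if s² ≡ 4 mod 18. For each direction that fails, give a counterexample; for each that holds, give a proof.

The forward direction holds; the converse fails.

(⇒) Suppose s ≡ 2 (mod 18). Write s = 18j + 2. Then (18j + 2)² = 324j² + 72j + 4 = 18(18j² + 4j) + 4, so s² ≡ 4 (mod 18).

(⇐) This fails: take s = 16. Then 16² = 256 ≡ 4 (mod 18), yet 16 ≡ 16 (mod 18), not 2.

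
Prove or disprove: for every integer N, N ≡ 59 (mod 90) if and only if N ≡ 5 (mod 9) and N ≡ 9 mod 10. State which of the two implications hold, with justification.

Forward direction. Suppose N ≡ 59 (mod 90); write N = 90j + 59. Since 9 ∣ 90, reducing mod 9 gives N ≡ 59 ≡ 5 (mod 9); since 10 ∣ 90, reducing mod 10 gives N ≡ 59 ≡ 9 (mod 10).

Converse. If N ≡ 5 (mod 9) and N ≡ 9 (mod 10), then by the Chinese remainder theorem N ≡ 59 (mod 90). This is exactly N ≡ 59 (mod 90).

Both implications hold.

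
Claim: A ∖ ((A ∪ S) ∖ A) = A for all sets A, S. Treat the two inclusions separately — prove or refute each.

Forward inclusion. Let x ∈ A ∖ ((A ∪ S) ∖ A). Then either x ∈ A and x ∉ S; or x ∈ A ∩ S. In each case x ∈ A, so A ∖ ((A ∪ S) ∖ A) ⊆ A.

Reverse inclusion. Let x ∈ A. Then either x ∈ A and x ∉ S; or x ∈ A ∩ S. In each case x ∈ A ∖ ((A ∪ S) ∖ A), so A ⊆ A ∖ ((A ∪ S) ∖ A).

Both inclusions hold; the sets are equal.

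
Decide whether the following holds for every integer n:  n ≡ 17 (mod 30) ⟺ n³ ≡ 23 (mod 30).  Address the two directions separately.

Equivalent; both directions hold.

[⇒] Suppose n ≡ 17 (mod 30). Write n = 30j + 17. Then (30j + 17)³ = 27000j³ + 45900j² + 26010j + 4913 = 30(900j³ + 1530j² + 867j + 163) + 23, so n³ ≡ 23 (mod 30).

[⇐] Conversely, suppose n³ ≡ 23 (mod 30). The only residue r in {0, …, 29} with r³ ≡ 23 (mod 30) is r = 17, so n ≡ 17 (mod 30).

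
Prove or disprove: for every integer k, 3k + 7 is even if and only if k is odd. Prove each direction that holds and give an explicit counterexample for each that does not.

(→) Suppose 3k + 7 is even. Since 3 is odd, 3k and k have the same parity, so 3k + 7 ≡ k + 7 (mod 2). As 7 is odd, 3k + 7 is even exactly when k is odd. Thus k is odd.

(←) Conversely, suppose k is odd; write k = 2j + 1. Then 3k + 7 = 3·(2j + 1) + 7 = 2·3j + 10, which is even.

Both directions hold.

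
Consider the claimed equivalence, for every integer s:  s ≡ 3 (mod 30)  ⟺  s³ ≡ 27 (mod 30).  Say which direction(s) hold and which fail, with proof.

(→) Suppose s ≡ 3 (mod 30). Write s = 30j + 3. Then (30j + 3)³ = 27000j³ + 8100j² + 810j + 27 = 30(900j³ + 270j² + 27j) + 27, so s³ ≡ 27 (mod 30).

(←) Conversely, suppose s³ ≡ 27 (mod 30). The only residue r in {0, …, 29} with r³ ≡ 27 (mod 30) is r = 3, so s ≡ 3 (mod 30).

Both implications hold.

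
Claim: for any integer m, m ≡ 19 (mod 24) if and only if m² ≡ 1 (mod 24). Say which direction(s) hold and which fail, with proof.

(⇒) holds; (⇐) fails.

(⇒) Suppose m ≡ 19 (mod 24). Write m = 24j + 19. Then (24j + 19)² = 576j² + 912j + 361 = 24(24j² + 38j + 15) + 1, so m² ≡ 1 (mod 24).

(⇐) This fails: take m = 1. Then 1² = 1 ≡ 1 (mod 24), yet 1 ≡ 1 (mod 24), not 19.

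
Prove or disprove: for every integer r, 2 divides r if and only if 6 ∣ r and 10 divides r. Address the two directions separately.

Only the converse holds.

Forward direction. This fails: take r = 2. Certainly 2 ∣ 2, but 6 ∤ 2.

Converse. Suppose 6 ∣ r and 10 ∣ r. Any common multiple of 6 and 10 is a multiple of their lcm; here lcm(6, 10) = 6·10/gcd(6, 10) = 60/2 = 30, so 30 ∣ r. Since 2 ∣ 30, it follows that 2 ∣ r.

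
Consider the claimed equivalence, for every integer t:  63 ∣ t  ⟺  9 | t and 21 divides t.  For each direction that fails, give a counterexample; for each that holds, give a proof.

Both implications hold.

(⟹) If 63 ∣ t, write t = 63q. Since 63 = 7·9, t = 9·(7q), so 9 ∣ t; and since 63 = 3·21, t = 21·(3q), so 21 ∣ t.

(⟸) Suppose 9 ∣ t and 21 ∣ t. Any common multiple of 9 and 21 is a multiple of their lcm; here lcm(9, 21) = 9·21/gcd(9, 21) = 189/3 = 63, so 63 ∣ t.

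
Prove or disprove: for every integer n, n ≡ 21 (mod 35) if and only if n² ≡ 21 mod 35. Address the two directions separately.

Only the forward implication holds.

[⇒] Suppose n ≡ 21 (mod 35). Write n = 35j + 21. Then (35j + 21)² = 1225j² + 1470j + 441 = 35(35j² + 42j + 12) + 21, so n² ≡ 21 (mod 35).

[⇐] This fails: take n = 14. Then 14² = 196 ≡ 21 (mod 35), yet 14 ≡ 14 (mod 35), not 21.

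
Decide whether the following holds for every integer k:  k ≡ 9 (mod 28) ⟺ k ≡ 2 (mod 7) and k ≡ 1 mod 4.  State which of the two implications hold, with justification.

(⇒) Suppose k ≡ 9 (mod 28); write k = 28j + 9. Since 7 ∣ 28, reducing mod 7 gives k ≡ 9 ≡ 2 (mod 7); since 4 ∣ 28, reducing mod 4 gives k ≡ 9 ≡ 1 (mod 4).

(⇐) Conversely, if k ≡ 2 (mod 7) and k ≡ 1 (mod 4), then by the Chinese remainder theorem k ≡ 9 (mod 28). This is exactly k ≡ 9 (mod 28).

The biconditional holds.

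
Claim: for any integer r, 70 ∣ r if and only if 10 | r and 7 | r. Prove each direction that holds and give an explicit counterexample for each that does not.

(⟸) Suppose 10 ∣ r and 7 ∣ r. Any common multiple of 10 and 7 is a multiple of their lcm; here gcd(10, 7) = 1, so lcm(10, 7) = 10·7 = 70, so 70 ∣ r.

(⟹) If 70 ∣ r, write r = 70q. Since 70 = 7·10, r = 10·(7q), so 10 ∣ r; and since 70 = 10·7, r = 7·(10q), so 7 ∣ r.

Both implications hold.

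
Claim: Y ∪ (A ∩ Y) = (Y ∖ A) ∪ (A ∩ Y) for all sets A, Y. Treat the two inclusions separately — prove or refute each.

Both inclusions hold.

(⊇) Let x ∈ (Y ∖ A) ∪ (A ∩ Y). Then either x ∈ Y and x ∉ A; or x ∈ A ∩ Y. In each case x ∈ Y ∪ (A ∩ Y), so (Y ∖ A) ∪ (A ∩ Y) ⊆ Y ∪ (A ∩ Y).

(⊆) Let x ∈ Y ∪ (A ∩ Y). Then either x ∈ Y and x ∉ A; or x ∈ A ∩ Y. In each case x ∈ (Y ∖ A) ∪ (A ∩ Y), so Y ∪ (A ∩ Y) ⊆ (Y ∖ A) ∪ (A ∩ Y).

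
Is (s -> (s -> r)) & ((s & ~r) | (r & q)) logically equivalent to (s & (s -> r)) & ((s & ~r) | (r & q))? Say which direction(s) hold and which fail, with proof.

(⇒) fails; (⇐) holds.

(→) This fails. Under r = T, s = F, q = T, the left side is true but the right side is false.

(←) Assume the antecedent. If r is true, the antecedent forces (r = T, s = T, q = T), and the consequent holds there. If r is false, the antecedent cannot hold. Either way the consequent holds.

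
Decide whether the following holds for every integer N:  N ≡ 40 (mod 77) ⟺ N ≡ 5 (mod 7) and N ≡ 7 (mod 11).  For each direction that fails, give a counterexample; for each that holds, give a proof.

Converse. If N ≡ 5 (mod 7) and N ≡ 7 (mod 11), then by the Chinese remainder theorem N ≡ 40 (mod 77). This is exactly N ≡ 40 (mod 77).

Forward direction. Suppose N ≡ 40 (mod 77); write N = 77j + 40. Since 7 ∣ 77, reducing mod 7 gives N ≡ 40 ≡ 5 (mod 7); since 11 ∣ 77, reducing mod 11 gives N ≡ 40 ≡ 7 (mod 11).

The biconditional holds.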